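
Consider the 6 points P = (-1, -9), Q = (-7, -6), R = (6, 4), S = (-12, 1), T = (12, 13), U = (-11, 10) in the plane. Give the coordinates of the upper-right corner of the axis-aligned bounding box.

(12, 13)

x-range [-12, 12], y-range [-9, 13].
The upper-right corner is (12, 13).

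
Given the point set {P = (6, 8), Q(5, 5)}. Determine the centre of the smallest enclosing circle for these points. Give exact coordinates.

(5.5, 6.5)

The smallest circle enclosing two points has them as diameter endpoints.
Centre = midpoint = (5.5, 6.5); r² = |PQ|²/4 = 10/4 = 2.5.
Centre = (5.5, 6.5).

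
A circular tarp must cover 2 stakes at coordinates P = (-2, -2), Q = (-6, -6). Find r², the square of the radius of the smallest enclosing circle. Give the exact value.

8

The smallest circle enclosing two points has them as diameter endpoints.
Centre = midpoint = (-4, -4); r² = |PQ|²/4 = 32/4 = 8.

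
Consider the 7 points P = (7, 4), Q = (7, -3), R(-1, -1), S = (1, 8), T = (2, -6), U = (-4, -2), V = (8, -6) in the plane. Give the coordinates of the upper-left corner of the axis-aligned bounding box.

x-range [-4, 8], y-range [-6, 8].
The upper-left corner is (-4, 8).

(-4, 8)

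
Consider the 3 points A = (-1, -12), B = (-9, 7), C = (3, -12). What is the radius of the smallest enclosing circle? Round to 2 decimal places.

11.24

Side lengths²: AB² = 425, AC² = 16, BC² = 505.
Since BC² = 505 ≥ 425 + 16 = 441, the angle opposite BC is not acute, so the smallest enclosing circle has BC as diameter.
Centre = midpoint of BC = (-3, -2.5), r² = 505/4 = 126.25.
r = √(126.25) ≈ 11.24.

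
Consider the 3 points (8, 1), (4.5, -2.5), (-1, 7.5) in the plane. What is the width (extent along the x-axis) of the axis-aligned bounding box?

9

max x = 8, min x = -1, so width = 9.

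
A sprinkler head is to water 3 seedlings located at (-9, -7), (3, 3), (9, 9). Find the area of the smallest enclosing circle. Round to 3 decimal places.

Call the three points A, B, C in the order given.
Side lengths²: AB² = 244, AC² = 580, BC² = 72.
Since AC² = 580 ≥ 244 + 72 = 316, the angle opposite AC is not acute, so the smallest enclosing circle has AC as diameter.
Centre = midpoint of AC = (0, 1), r² = 580/4 = 145.
Area = π·r² = π·145 ≈ 455.531.

455.531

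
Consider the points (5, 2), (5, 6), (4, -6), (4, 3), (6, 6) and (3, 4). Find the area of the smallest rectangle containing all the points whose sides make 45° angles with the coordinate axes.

77

In coordinates u = x + y, v = x − y the rectangle is axis-aligned; the map (x,y)→(u,v) scales areas by 2.
u-values: 7, 11, -2, 7, 12, 7; range = 12 − (-2) = 14.
v-values: 3, -1, 10, 1, 0, -1; range = 10 − (-1) = 11.
Area = (14 × 11) / 2 = 77.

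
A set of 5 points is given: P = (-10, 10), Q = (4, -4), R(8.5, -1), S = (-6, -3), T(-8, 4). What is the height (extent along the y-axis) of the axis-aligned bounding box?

max y = 10, min y = -4, so height = 14.

14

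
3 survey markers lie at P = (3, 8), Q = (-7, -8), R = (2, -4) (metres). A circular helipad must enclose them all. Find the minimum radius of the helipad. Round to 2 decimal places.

Side lengths²: PQ² = 356, PR² = 145, QR² = 97.
Since PQ² = 356 ≥ 145 + 97 = 242, the angle opposite PQ is not acute, so the smallest enclosing circle has PQ as diameter.
Centre = midpoint of PQ = (-2, 0), r² = 356/4 = 89.
r = √89 ≈ 9.43.

9.43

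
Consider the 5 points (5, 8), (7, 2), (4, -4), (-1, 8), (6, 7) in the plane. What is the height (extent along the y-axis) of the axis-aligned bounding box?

12

max y = 8, min y = -4, so height = 12.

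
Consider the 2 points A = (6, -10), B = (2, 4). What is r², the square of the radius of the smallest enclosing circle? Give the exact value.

The smallest circle enclosing two points has them as diameter endpoints.
Centre = midpoint = (4, -3); r² = |AB|²/4 = 212/4 = 53.

53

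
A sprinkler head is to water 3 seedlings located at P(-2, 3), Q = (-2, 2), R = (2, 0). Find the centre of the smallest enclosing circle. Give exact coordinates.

(0, 1.5)

Side lengths²: PQ² = 1, PR² = 25, QR² = 20.
Since PR² = 25 ≥ 20 + 1 = 21, the angle opposite PR is not acute, so the smallest enclosing circle has PR as diameter.
Centre = midpoint of PR = (0, 1.5), r² = 25/4 = 6.25.
Centre = (0, 1.5).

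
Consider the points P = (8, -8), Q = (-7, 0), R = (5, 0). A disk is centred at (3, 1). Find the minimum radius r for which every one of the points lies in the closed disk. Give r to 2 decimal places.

The required radius is the distance from (3, 1) to the farthest point.
Squared distances: 106, 101, 5.
Maximum is 106, attained at P.
r = √106 ≈ 10.30.

10.30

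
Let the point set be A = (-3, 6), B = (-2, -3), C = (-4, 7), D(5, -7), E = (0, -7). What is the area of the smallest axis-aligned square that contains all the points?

The bounding box has width 9 and height 14.
An axis-aligned square enclosing the set must have side ≥ max(width, height).
So the minimum side is max(9, 14) = 14.
Area = 14² = 196.

196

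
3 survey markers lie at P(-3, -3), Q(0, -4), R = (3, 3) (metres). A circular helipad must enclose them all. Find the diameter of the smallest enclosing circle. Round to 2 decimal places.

Side lengths²: PQ² = 10, PR² = 72, QR² = 58.
Since PR² = 72 ≥ 58 + 10 = 68, the angle opposite PR is not acute, so the smallest enclosing circle has PR as diameter.
Centre = midpoint of PR = (0, 0), r² = 72/4 = 18.
Diameter = 2r = 2√18 ≈ 8.49.

8.49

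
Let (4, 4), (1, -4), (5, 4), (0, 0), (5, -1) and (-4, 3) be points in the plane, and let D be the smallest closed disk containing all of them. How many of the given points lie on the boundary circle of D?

The minimum enclosing circle of a finite set is fixed by two of the points (as a diameter) or three (as a circumcircle).
The minimum enclosing circle is determined by three boundary points: (1, -4), (5, 4), (-4, 3).
Their circumcentre is (13/17, 19/17) with r² = 7585/289.
The farthest remaining point (5, -1) is at distance² 6480/289 ≤ 7585/289.
The points at distance exactly r from the centre are (1, -4), (5, 4), (-4, 3) — 3 points.

3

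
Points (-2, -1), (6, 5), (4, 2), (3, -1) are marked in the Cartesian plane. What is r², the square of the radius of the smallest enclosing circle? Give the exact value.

25

A smallest enclosing disk is always determined by at most three of the input points on its boundary.
The farthest pair is (-2, -1)–(6, 5) with squared distance 100. The circle on this segment as diameter has centre (2, 2) and r² = 100/4 = 25.
Check (4, 2): distance² to centre = 4 ≤ 25, so it lies inside.
All remaining points lie in this disk, and no smaller disk contains both endpoints, so this is the minimum enclosing circle.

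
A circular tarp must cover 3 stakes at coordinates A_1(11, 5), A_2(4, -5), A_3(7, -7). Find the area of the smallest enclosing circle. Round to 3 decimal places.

Side lengths²: A_1A_2² = 149, A_1A_3² = 160, A_2A_3² = 13.
Since A_1A_3² = 160 < 149 + 13 = 162, the triangle is acute, so the smallest enclosing circle is the circumcircle.
Circumcentre = (195/22, -21/22), r² = 9685/242.
Area = π·r² = π·9685/242 ≈ 125.729.

125.729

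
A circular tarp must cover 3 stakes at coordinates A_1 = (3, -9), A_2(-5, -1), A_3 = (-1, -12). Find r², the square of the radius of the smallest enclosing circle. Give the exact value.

Side lengths²: A_1A_2² = 128, A_1A_3² = 25, A_2A_3² = 137.
Since A_2A_3² = 137 < 128 + 25 = 153, the triangle is acute, so the smallest enclosing circle is the circumcircle.
Circumcentre = (-31/14, -87/14), r² = 3425/98.

3425/98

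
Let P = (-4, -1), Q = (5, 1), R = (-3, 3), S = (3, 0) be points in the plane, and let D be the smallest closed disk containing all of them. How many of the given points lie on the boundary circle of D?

By Welzl's lemma the MEC is supported by two points (diametrically opposite) or three points (on a circumcircle).
The farthest pair is P–Q with squared distance 85. The circle on this segment as diameter has centre (0.5, 0) and r² = 85/4 = 21.25.
Check R: distance² to centre = 21.25 ≤ 21.25, so it lies inside.
All remaining points lie in this disk, and no smaller disk contains both endpoints, so this is the minimum enclosing circle.
The points at distance exactly r from the centre are P, Q, R — 3 points.

3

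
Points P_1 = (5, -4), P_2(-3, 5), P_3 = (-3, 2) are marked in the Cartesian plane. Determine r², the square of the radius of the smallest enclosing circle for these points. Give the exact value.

Side lengths²: P_1P_2² = 145, P_1P_3² = 100, P_2P_3² = 9.
Since P_1P_2² = 145 ≥ 100 + 9 = 109, the angle opposite P_1P_2 is not acute, so the smallest enclosing circle has P_1P_2 as diameter.
Centre = midpoint of P_1P_2 = (1, 0.5), r² = 145/4 = 36.25.

36.25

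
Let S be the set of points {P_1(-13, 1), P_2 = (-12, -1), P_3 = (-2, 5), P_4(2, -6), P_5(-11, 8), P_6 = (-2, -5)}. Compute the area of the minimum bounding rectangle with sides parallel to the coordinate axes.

x ranges over [-13, 2], width 15.
y ranges over [-6, 8], height 14.
Area = 15 × 14 = 210.

210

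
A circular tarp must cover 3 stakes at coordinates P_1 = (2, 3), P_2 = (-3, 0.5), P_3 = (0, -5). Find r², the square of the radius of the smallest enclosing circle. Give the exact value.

Side lengths²: P_1P_2² = 31.25, P_1P_3² = 68, P_2P_3² = 39.25.
Since P_1P_3² = 68 < 39.25 + 31.25 = 70.5, the triangle is acute, so the smallest enclosing circle is the circumcircle.
Circumcentre = (6/7, -27/28), r² = 13345/784.

13345/784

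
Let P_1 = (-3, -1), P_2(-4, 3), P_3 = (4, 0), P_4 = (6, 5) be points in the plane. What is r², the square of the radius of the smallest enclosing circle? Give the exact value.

2873/98

The minimum enclosing circle of a finite set is fixed by two of the points (as a diameter) or three (as a circumcircle).
The minimum enclosing circle is determined by three boundary points: P_1, P_2, P_4.
Their circumcentre is (19/14, 31/14) with r² = 2873/98.
The farthest remaining point P_3 is at distance² 1165/98 ≤ 2873/98.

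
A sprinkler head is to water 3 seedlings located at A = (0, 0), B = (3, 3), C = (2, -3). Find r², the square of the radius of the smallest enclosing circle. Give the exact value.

Side lengths²: AB² = 18, AC² = 13, BC² = 37.
Since BC² = 37 ≥ 18 + 13 = 31, the angle opposite BC is not acute, so the smallest enclosing circle has BC as diameter.
Centre = midpoint of BC = (2.5, 0), r² = 37/4 = 9.25.

9.25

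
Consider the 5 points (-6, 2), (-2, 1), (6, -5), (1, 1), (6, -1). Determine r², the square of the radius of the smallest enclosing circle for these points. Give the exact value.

The farthest pair is (-6, 2)–(6, -5) with squared distance 193. The circle on this segment as diameter has centre (0, -1.5) and r² = 193/4 = 48.25.
Check (-2, 1): distance² to centre = 10.25 ≤ 48.25, so it lies inside.
All remaining points lie in this disk, and no smaller disk contains both endpoints, so this is the minimum enclosing circle.

48.25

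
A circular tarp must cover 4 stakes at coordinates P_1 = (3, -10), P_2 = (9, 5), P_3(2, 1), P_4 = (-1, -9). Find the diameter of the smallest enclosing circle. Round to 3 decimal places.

By Welzl's lemma the MEC is supported by two points (diametrically opposite) or three points (on a circumcircle).
The farthest pair is P_2–P_4 with squared distance 296. The circle on this segment as diameter has centre (4, -2) and r² = 296/4 = 74.
Check P_1: distance² to centre = 65 ≤ 74, so it lies inside.
All remaining points lie in this disk, and no smaller disk contains both endpoints, so this is the minimum enclosing circle.
Diameter = 2r = 2√74 ≈ 17.205.

17.205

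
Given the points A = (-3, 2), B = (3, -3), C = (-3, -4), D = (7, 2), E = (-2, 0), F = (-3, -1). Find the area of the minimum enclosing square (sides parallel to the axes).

100

The bounding box has width 10 and height 6.
An axis-aligned square enclosing the set must have side ≥ max(width, height).
So the minimum side is max(10, 6) = 10.
Area = 10² = 100.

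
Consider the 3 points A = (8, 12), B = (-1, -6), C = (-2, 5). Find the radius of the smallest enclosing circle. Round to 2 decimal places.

10.06

Side lengths²: AB² = 405, AC² = 149, BC² = 122.
Since AB² = 405 ≥ 149 + 122 = 271, the angle opposite AB is not acute, so the smallest enclosing circle has AB as diameter.
Centre = midpoint of AB = (3.5, 3), r² = 405/4 = 101.25.
r = √(101.25) ≈ 10.06.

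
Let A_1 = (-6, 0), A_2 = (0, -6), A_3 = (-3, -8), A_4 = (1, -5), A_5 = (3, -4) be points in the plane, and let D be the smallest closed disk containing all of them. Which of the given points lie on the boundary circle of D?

By Welzl's lemma the MEC is supported by two points (diametrically opposite) or three points (on a circumcircle).
The minimum enclosing circle is determined by three boundary points: A_1, A_3, A_5.
Their circumcentre is (-59/30, -3.05) with r² = 92053/3600.
The farthest remaining point A_4 is at distance² 45373/3600 ≤ 92053/3600.
The points at distance exactly r from the centre are A_1, A_3, A_5 — 3 points.

A_1, A_3, A_5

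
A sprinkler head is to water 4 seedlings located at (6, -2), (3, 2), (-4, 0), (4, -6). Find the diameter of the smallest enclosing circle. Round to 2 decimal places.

The minimum enclosing circle of a finite set is fixed by two of the points (as a diameter) or three (as a circumcircle).
The minimum enclosing circle is determined by three boundary points: (6, -2), (-4, 0), (4, -6).
Their circumcentre is (9/11, -21/11) with r² = 3250/121.
The farthest remaining point (3, 2) is at distance² 2425/121 ≤ 3250/121.
Diameter = 2r = 2√(3250/121) ≈ 10.37.

10.37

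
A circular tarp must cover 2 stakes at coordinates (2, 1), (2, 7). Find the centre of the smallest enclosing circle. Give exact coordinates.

The smallest circle enclosing two points has them as diameter endpoints.
Centre = midpoint = (2, 4); r² = |(2, 1)−(2, 7)|²/4 = 36/4 = 9.
Centre = (2, 4).

(2, 4)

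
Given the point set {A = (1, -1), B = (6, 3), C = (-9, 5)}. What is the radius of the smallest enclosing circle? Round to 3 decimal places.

Side lengths²: AB² = 41, AC² = 136, BC² = 229.
Since BC² = 229 ≥ 136 + 41 = 177, the angle opposite BC is not acute, so the smallest enclosing circle has BC as diameter.
Centre = midpoint of BC = (-1.5, 4), r² = 229/4 = 57.25.
r = √(57.25) ≈ 7.566.

7.566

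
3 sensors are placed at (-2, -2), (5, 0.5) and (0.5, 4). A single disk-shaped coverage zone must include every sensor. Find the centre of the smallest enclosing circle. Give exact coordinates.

(51/44, 9/44)

Call the three points A, B, C in the order given.
Side lengths²: AB² = 55.25, AC² = 42.25, BC² = 32.5.
Since AB² = 55.25 < 42.25 + 32.5 = 74.75, the triangle is acute, so the smallest enclosing circle is the circumcircle.
Circumcentre = (51/44, 9/44), r² = 14365/968.
Centre = (51/44, 9/44).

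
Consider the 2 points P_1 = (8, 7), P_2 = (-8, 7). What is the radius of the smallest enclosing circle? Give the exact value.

The smallest circle enclosing two points has them as diameter endpoints.
Centre = midpoint = (0, 7); r² = |P_1P_2|²/4 = 256/4 = 64.
r = √64 = 8.

8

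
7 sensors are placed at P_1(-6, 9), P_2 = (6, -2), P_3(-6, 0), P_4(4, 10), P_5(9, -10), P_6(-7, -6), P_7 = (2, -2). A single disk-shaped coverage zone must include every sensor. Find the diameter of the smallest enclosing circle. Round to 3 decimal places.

24.207

The minimum enclosing circle of a finite set is fixed by two of the points (as a diameter) or three (as a circumcircle).
The farthest pair is P_1–P_5 with squared distance 586. The circle on this segment as diameter has centre (1.5, -0.5) and r² = 586/4 = 146.5.
Check P_2: distance² to centre = 22.5 ≤ 146.5, so it lies inside.
All remaining points lie in this disk, and no smaller disk contains both endpoints, so this is the minimum enclosing circle.
Diameter = 2r = 2√(146.5) ≈ 24.207.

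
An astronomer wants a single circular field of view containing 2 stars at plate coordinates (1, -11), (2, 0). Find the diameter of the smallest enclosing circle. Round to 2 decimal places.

The smallest circle enclosing two points has them as diameter endpoints.
Centre = midpoint = (1.5, -5.5); r² = |(1, -11)−(2, 0)|²/4 = 122/4 = 30.5.
Diameter = 2r = 2√(30.5) ≈ 11.05.

11.05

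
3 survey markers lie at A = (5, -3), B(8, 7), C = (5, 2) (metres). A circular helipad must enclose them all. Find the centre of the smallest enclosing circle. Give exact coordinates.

Side lengths²: AB² = 109, AC² = 25, BC² = 34.
Since AB² = 109 ≥ 34 + 25 = 59, the angle opposite AB is not acute, so the smallest enclosing circle has AB as diameter.
Centre = midpoint of AB = (6.5, 2), r² = 109/4 = 27.25.
Centre = (6.5, 2).

(6.5, 2)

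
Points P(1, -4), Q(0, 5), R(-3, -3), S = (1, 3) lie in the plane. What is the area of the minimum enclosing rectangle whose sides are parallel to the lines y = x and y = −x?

In coordinates u = x + y, v = x − y the rectangle is axis-aligned; the map (x,y)→(u,v) scales areas by 2.
u-values: -3, 5, -6, 4; range = 5 − (-6) = 11.
v-values: 5, -5, 0, -2; range = 5 − (-5) = 10.
Area = (11 × 10) / 2 = 55.

55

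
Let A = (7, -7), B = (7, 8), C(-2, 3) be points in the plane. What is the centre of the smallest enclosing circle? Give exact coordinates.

Side lengths²: AB² = 225, AC² = 181, BC² = 106.
Since AB² = 225 < 181 + 106 = 287, the triangle is acute, so the smallest enclosing circle is the circumcircle.
Circumcentre = (95/18, 0.5), r² = 9593/162.
Centre = (95/18, 0.5).

(95/18, 0.5)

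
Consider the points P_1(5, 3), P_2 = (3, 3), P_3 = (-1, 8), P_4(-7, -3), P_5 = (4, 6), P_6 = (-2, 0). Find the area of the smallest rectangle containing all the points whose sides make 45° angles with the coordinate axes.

In coordinates u = x + y, v = x − y the rectangle is axis-aligned; the map (x,y)→(u,v) scales areas by 2.
u-values: 8, 6, 7, -10, 10, -2; range = 10 − (-10) = 20.
v-values: 2, 0, -9, -4, -2, -2; range = 2 − (-9) = 11.
Area = (20 × 11) / 2 = 110.

110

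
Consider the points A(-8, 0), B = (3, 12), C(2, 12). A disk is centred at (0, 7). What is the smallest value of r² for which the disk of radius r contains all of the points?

113

The required radius is the distance from (0, 7) to the farthest point.
Squared distances: 113, 34, 29.
Maximum is 113, attained at A.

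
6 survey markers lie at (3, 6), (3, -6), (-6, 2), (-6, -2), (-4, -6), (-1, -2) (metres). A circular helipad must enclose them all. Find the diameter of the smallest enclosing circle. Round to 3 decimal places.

13.892

The farthest pair is (3, 6)–(-4, -6) with squared distance 193. The circle on this segment as diameter has centre (-0.5, 0) and r² = 193/4 = 48.25.
Check (3, -6): distance² to centre = 48.25 ≤ 48.25, so it lies inside.
All remaining points lie in this disk, and no smaller disk contains both endpoints, so this is the minimum enclosing circle.
Diameter = 2r = 2√(48.25) ≈ 13.892.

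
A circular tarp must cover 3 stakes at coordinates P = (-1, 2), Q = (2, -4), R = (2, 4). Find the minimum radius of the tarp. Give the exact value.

Side lengths²: PQ² = 45, PR² = 13, QR² = 64.
Since QR² = 64 ≥ 45 + 13 = 58, the angle opposite QR is not acute, so the smallest enclosing circle has QR as diameter.
Centre = midpoint of QR = (2, 0), r² = 64/4 = 16.
r = √16 = 4.

4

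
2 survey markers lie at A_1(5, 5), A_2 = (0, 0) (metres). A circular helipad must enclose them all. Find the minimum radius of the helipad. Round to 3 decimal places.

3.536

The smallest circle enclosing two points has them as diameter endpoints.
Centre = midpoint = (2.5, 2.5); r² = |A_1A_2|²/4 = 50/4 = 12.5.
r = √(12.5) ≈ 3.536.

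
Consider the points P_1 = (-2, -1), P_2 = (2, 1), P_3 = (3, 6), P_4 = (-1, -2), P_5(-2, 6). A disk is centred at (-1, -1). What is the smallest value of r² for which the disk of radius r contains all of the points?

The required radius is the distance from (-1, -1) to the farthest point.
Squared distances: 1, 13, 65, 1, 50.
Maximum is 65, attained at P_3.

65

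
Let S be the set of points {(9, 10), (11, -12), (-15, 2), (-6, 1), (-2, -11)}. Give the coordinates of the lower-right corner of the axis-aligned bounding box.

(11, -12)

x-range [-15, 11], y-range [-12, 10].
The lower-right corner is (11, -12).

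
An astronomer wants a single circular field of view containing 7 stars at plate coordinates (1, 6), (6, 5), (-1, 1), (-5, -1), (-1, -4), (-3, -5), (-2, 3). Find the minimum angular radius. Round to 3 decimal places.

A smallest enclosing disk is always determined by at most three of the input points on its boundary.
The farthest pair is (6, 5)–(-3, -5) with squared distance 181. The circle on this segment as diameter has centre (1.5, 0) and r² = 181/4 = 45.25.
Check (1, 6): distance² to centre = 36.25 ≤ 45.25, so it lies inside.
All remaining points lie in this disk, and no smaller disk contains both endpoints, so this is the minimum enclosing circle.
r = √(45.25) ≈ 6.727.

6.727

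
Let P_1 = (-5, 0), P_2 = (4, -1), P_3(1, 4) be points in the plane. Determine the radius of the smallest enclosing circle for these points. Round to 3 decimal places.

4.533

Side lengths²: P_1P_2² = 82, P_1P_3² = 52, P_2P_3² = 34.
Since P_1P_2² = 82 < 52 + 34 = 86, the triangle is acute, so the smallest enclosing circle is the circumcircle.
Circumcentre = (-10/21, -2/7), r² = 9061/441.
r = √(9061/441) ≈ 4.533.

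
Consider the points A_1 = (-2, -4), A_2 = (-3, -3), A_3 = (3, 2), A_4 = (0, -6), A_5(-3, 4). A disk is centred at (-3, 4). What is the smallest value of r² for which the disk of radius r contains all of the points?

109

The required radius is the distance from (-3, 4) to the farthest point.
Squared distances: 65, 49, 40, 109, 0.
Maximum is 109, attained at A_4.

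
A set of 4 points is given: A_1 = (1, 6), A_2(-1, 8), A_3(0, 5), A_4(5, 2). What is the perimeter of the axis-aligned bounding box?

Width = max x − min x = 5 − (-1) = 6.
Height = max y − min y = 8 − 2 = 6.
Perimeter = 2(6 + 6) = 24.

24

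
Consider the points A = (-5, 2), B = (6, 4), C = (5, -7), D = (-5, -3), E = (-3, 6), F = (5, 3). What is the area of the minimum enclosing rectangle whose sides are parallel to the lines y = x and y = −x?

In coordinates u = x + y, v = x − y the rectangle is axis-aligned; the map (x,y)→(u,v) scales areas by 2.
u-values: -3, 10, -2, -8, 3, 8; range = 10 − (-8) = 18.
v-values: -7, 2, 12, -2, -9, 2; range = 12 − (-9) = 21.
Area = (18 × 21) / 2 = 189.

189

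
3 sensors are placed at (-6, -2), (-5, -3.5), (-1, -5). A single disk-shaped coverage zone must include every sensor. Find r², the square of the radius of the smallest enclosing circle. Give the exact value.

8.5

Call the three points A, B, C in the order given.
Side lengths²: AB² = 3.25, AC² = 34, BC² = 18.25.
Since AC² = 34 ≥ 18.25 + 3.25 = 21.5, the angle opposite AC is not acute, so the smallest enclosing circle has AC as diameter.
Centre = midpoint of AC = (-3.5, -3.5), r² = 34/4 = 8.5.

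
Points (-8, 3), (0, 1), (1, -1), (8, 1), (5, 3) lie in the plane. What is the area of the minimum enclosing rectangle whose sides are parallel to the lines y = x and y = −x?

In coordinates u = x + y, v = x − y the rectangle is axis-aligned; the map (x,y)→(u,v) scales areas by 2.
u-values: -5, 1, 0, 9, 8; range = 9 − (-5) = 14.
v-values: -11, -1, 2, 7, 2; range = 7 − (-11) = 18.
Area = (14 × 18) / 2 = 126.

126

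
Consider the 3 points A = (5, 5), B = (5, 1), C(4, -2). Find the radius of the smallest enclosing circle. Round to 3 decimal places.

Side lengths²: AB² = 16, AC² = 50, BC² = 10.
Since AC² = 50 ≥ 16 + 10 = 26, the angle opposite AC is not acute, so the smallest enclosing circle has AC as diameter.
Centre = midpoint of AC = (4.5, 1.5), r² = 50/4 = 12.5.
r = √(12.5) ≈ 3.536.

3.536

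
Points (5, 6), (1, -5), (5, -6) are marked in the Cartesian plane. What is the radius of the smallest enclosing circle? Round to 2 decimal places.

6.03

Call the three points A, B, C in the order given.
Side lengths²: AB² = 137, AC² = 144, BC² = 17.
Since AC² = 144 < 137 + 17 = 154, the triangle is acute, so the smallest enclosing circle is the circumcircle.
Circumcentre = (4.375, 0), r² = 36.390625.
r = √(36.390625) ≈ 6.03.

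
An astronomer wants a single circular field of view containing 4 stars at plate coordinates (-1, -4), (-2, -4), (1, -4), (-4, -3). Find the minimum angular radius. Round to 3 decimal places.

A smallest enclosing disk is always determined by at most three of the input points on its boundary.
The farthest pair is (1, -4)–(-4, -3) with squared distance 26. The circle on this segment as diameter has centre (-1.5, -3.5) and r² = 26/4 = 6.5.
Check (-1, -4): distance² to centre = 0.5 ≤ 6.5, so it lies inside.
All remaining points lie in this disk, and no smaller disk contains both endpoints, so this is the minimum enclosing circle.
r = √(6.5) ≈ 2.550.

2.550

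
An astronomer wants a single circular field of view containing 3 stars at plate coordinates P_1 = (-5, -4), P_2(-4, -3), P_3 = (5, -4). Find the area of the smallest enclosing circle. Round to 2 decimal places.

78.54

Side lengths²: P_1P_2² = 2, P_1P_3² = 100, P_2P_3² = 82.
Since P_1P_3² = 100 ≥ 82 + 2 = 84, the angle opposite P_1P_3 is not acute, so the smallest enclosing circle has P_1P_3 as diameter.
Centre = midpoint of P_1P_3 = (0, -4), r² = 100/4 = 25.
Area = π·r² = π·25 ≈ 78.54.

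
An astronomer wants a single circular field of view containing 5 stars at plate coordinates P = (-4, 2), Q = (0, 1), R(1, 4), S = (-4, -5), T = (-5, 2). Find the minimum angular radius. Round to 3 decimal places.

The minimum enclosing circle of a finite set is fixed by two of the points (as a diameter) or three (as a circumcircle).
The farthest pair is R–S with squared distance 106. The circle on this segment as diameter has centre (-1.5, -0.5) and r² = 106/4 = 26.5.
Check P: distance² to centre = 12.5 ≤ 26.5, so it lies inside.
All remaining points lie in this disk, and no smaller disk contains both endpoints, so this is the minimum enclosing circle.
r = √(26.5) ≈ 5.148.

5.148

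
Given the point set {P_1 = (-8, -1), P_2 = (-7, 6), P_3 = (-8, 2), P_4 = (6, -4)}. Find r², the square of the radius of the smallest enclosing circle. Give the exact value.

A smallest enclosing disk is always determined by at most three of the input points on its boundary.
The farthest pair is P_2–P_4 with squared distance 269. The circle on this segment as diameter has centre (-0.5, 1) and r² = 269/4 = 67.25.
Check P_1: distance² to centre = 60.25 ≤ 67.25, so it lies inside.
All remaining points lie in this disk, and no smaller disk contains both endpoints, so this is the minimum enclosing circle.

67.25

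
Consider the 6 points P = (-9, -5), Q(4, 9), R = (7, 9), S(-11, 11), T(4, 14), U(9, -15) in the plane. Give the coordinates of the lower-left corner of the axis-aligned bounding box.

(-11, -15)

x-range [-11, 9], y-range [-15, 14].
The lower-left corner is (-11, -15).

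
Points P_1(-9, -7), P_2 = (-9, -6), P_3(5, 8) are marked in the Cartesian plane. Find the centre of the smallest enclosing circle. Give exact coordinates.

Side lengths²: P_1P_2² = 1, P_1P_3² = 421, P_2P_3² = 392.
Since P_1P_3² = 421 ≥ 392 + 1 = 393, the angle opposite P_1P_3 is not acute, so the smallest enclosing circle has P_1P_3 as diameter.
Centre = midpoint of P_1P_3 = (-2, 0.5), r² = 421/4 = 105.25.
Centre = (-2, 0.5).

(-2, 0.5)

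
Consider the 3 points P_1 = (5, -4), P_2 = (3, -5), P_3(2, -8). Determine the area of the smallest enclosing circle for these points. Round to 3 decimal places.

Side lengths²: P_1P_2² = 5, P_1P_3² = 25, P_2P_3² = 10.
Since P_1P_3² = 25 ≥ 10 + 5 = 15, the angle opposite P_1P_3 is not acute, so the smallest enclosing circle has P_1P_3 as diameter.
Centre = midpoint of P_1P_3 = (3.5, -6), r² = 25/4 = 6.25.
Area = π·r² = π·6.25 ≈ 19.635.

19.635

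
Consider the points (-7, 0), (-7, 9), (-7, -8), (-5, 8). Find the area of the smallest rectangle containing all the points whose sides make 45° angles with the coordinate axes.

In coordinates u = x + y, v = x − y the rectangle is axis-aligned; the map (x,y)→(u,v) scales areas by 2.
u-values: -7, 2, -15, 3; range = 3 − (-15) = 18.
v-values: -7, -16, 1, -13; range = 1 − (-16) = 17.
Area = (18 × 17) / 2 = 153.

153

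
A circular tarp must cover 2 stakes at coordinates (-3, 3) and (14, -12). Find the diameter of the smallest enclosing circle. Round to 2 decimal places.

22.67

The smallest circle enclosing two points has them as diameter endpoints.
Centre = midpoint = (5.5, -4.5); r² = |(-3, 3)−(14, -12)|²/4 = 514/4 = 128.5.
Diameter = 2r = 2√(128.5) ≈ 22.67.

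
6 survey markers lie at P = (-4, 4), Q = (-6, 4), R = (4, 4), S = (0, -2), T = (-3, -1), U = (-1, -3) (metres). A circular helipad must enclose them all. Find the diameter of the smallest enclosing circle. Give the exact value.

A smallest enclosing disk is always determined by at most three of the input points on its boundary.
The minimum enclosing circle is determined by three boundary points: Q, R, U.
Their circumcentre is (-1, 16/7) with r² = 1369/49.
The farthest remaining point S is at distance² 949/49 ≤ 1369/49.
Diameter = 2r = 2√(1369/49) = 74/7.

74/7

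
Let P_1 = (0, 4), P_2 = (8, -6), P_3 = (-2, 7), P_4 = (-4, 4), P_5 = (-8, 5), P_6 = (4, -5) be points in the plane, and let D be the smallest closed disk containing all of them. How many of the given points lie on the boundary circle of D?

By Welzl's lemma the MEC is supported by two points (diametrically opposite) or three points (on a circumcircle).
The farthest pair is P_2–P_5 with squared distance 377. The circle on this segment as diameter has centre (0, -0.5) and r² = 377/4 = 94.25.
Check P_1: distance² to centre = 20.25 ≤ 94.25, so it lies inside.
All remaining points lie in this disk, and no smaller disk contains both endpoints, so this is the minimum enclosing circle.
The points at distance exactly r from the centre are P_2, P_5 — 2 points.

2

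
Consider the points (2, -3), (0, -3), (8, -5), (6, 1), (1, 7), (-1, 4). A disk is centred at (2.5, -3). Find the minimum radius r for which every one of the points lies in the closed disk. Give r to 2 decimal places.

10.11

The required radius is the distance from (2.5, -3) to the farthest point.
Squared distances: 0.25, 6.25, 34.25, 28.25, 102.25, 61.25.
Maximum is 102.25, attained at (1, 7).
r = √(102.25) ≈ 10.11.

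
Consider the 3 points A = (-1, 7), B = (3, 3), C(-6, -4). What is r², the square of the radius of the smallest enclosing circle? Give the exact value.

37.0703125

Side lengths²: AB² = 32, AC² = 146, BC² = 130.
Since AC² = 146 < 130 + 32 = 162, the triangle is acute, so the smallest enclosing circle is the circumcircle.
Circumcentre = (-2.8125, 1.1875), r² = 37.0703125.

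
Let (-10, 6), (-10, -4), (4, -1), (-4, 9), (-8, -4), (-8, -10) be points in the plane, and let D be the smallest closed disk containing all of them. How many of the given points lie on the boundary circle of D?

By Welzl's lemma the MEC is supported by two points (diametrically opposite) or three points (on a circumcircle).
The minimum enclosing circle is determined by three boundary points: (4, -1), (-4, 9), (-8, -10).
Their circumcentre is (-5.703125, -0.5625) with r² = 94.3420410156.
The farthest remaining point (-10, 6) is at distance² 61.5295410156 ≤ 94.3420410156.
The points at distance exactly r from the centre are (4, -1), (-4, 9), (-8, -10) — 3 points.

3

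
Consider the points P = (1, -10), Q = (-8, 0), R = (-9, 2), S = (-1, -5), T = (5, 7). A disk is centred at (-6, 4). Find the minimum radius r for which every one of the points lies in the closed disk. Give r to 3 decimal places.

15.652

The required radius is the distance from (-6, 4) to the farthest point.
Squared distances: 245, 20, 13, 106, 130.
Maximum is 245, attained at P.
r = √245 ≈ 15.652.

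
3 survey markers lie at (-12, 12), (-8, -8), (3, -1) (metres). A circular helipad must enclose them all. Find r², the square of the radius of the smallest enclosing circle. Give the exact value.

Call the three points A, B, C in the order given.
Side lengths²: AB² = 416, AC² = 394, BC² = 170.
Since AB² = 416 < 394 + 170 = 564, the triangle is acute, so the smallest enclosing circle is the circumcircle.
Circumcentre = (-435/62, 161/62), r² = 217685/1922.

217685/1922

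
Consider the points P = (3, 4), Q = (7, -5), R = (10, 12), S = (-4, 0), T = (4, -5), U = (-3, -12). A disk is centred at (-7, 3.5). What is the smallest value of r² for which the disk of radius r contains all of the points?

The required radius is the distance from (-7, 3.5) to the farthest point.
Squared distances: 100.25, 268.25, 361.25, 21.25, 193.25, 256.25.
Maximum is 361.25, attained at R.

361.25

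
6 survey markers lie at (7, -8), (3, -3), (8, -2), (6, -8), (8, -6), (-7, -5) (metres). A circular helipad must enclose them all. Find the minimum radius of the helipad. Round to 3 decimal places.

The minimum enclosing circle of a finite set is fixed by two of the points (as a diameter) or three (as a circumcircle).
The minimum enclosing circle is determined by three boundary points: (8, -2), (8, -6), (-7, -5).
Their circumcentre is (0.6, -4) with r² = 58.76.
The farthest remaining point (7, -8) is at distance² 56.96 ≤ 58.76.
r = √(58.76) ≈ 7.666.

7.666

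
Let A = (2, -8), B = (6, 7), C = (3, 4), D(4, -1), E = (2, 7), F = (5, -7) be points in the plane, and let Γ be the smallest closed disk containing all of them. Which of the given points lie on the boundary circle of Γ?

The farthest pair is A–B with squared distance 241. The circle on this segment as diameter has centre (4, -0.5) and r² = 241/4 = 60.25.
Check C: distance² to centre = 21.25 ≤ 60.25, so it lies inside.
All remaining points lie in this disk, and no smaller disk contains both endpoints, so this is the minimum enclosing circle.
The points at distance exactly r from the centre are A, B, E — 3 points.

A, B, E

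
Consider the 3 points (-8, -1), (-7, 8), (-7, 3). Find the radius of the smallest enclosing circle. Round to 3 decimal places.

4.528

Call the three points A, B, C in the order given.
Side lengths²: AB² = 82, AC² = 17, BC² = 25.
Since AB² = 82 ≥ 25 + 17 = 42, the angle opposite AB is not acute, so the smallest enclosing circle has AB as diameter.
Centre = midpoint of AB = (-7.5, 3.5), r² = 82/4 = 20.5.
r = √(20.5) ≈ 4.528.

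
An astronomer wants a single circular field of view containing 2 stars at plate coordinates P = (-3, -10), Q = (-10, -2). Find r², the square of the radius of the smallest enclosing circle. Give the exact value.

28.25

The smallest circle enclosing two points has them as diameter endpoints.
Centre = midpoint = (-6.5, -6); r² = |PQ|²/4 = 113/4 = 28.25.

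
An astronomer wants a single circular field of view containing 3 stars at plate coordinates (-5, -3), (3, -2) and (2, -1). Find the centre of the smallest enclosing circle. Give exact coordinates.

(-1, -2.5)

Call the three points A, B, C in the order given.
Side lengths²: AB² = 65, AC² = 53, BC² = 2.
Since AB² = 65 ≥ 53 + 2 = 55, the angle opposite AB is not acute, so the smallest enclosing circle has AB as diameter.
Centre = midpoint of AB = (-1, -2.5), r² = 65/4 = 16.25.
Centre = (-1, -2.5).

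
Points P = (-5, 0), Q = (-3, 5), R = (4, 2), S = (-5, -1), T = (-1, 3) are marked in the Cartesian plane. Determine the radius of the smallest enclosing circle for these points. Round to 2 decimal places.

By Welzl's lemma the MEC is supported by two points (diametrically opposite) or three points (on a circumcircle).
The minimum enclosing circle is determined by three boundary points: Q, R, S.
Their circumcentre is (-0.625, 0.875) with r² = 22.65625.
The farthest remaining point P is at distance² 19.90625 ≤ 22.65625.
r = √(22.65625) ≈ 4.76.

4.76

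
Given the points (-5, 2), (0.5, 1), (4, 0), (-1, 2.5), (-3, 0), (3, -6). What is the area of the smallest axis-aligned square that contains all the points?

81

The bounding box has width 9 and height 8.5.
An axis-aligned square enclosing the set must have side ≥ max(width, height).
So the minimum side is max(9, 8.5) = 9.
Area = 9² = 81.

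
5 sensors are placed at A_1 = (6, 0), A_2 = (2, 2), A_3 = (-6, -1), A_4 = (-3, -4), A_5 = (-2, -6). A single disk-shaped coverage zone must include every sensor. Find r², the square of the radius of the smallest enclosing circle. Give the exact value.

36.25

By Welzl's lemma the MEC is supported by two points (diametrically opposite) or three points (on a circumcircle).
The farthest pair is A_1–A_3 with squared distance 145. The circle on this segment as diameter has centre (0, -0.5) and r² = 145/4 = 36.25.
Check A_2: distance² to centre = 10.25 ≤ 36.25, so it lies inside.
All remaining points lie in this disk, and no smaller disk contains both endpoints, so this is the minimum enclosing circle.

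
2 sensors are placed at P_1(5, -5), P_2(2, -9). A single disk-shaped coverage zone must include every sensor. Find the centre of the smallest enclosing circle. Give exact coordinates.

The smallest circle enclosing two points has them as diameter endpoints.
Centre = midpoint = (3.5, -7); r² = |P_1P_2|²/4 = 25/4 = 6.25.
Centre = (3.5, -7).

(3.5, -7)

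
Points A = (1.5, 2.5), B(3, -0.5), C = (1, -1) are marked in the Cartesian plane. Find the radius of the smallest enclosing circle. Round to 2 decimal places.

Side lengths²: AB² = 11.25, AC² = 12.5, BC² = 4.25.
Since AC² = 12.5 < 11.25 + 4.25 = 15.5, the triangle is acute, so the smallest enclosing circle is the circumcircle.
Circumcentre = (59/36, 25/36), r² = 2125/648.
r = √(2125/648) ≈ 1.81.

1.81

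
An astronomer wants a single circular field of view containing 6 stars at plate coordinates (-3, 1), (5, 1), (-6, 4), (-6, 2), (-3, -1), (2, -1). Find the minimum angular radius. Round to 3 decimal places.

The farthest pair is (5, 1)–(-6, 4) with squared distance 130. The circle on this segment as diameter has centre (-0.5, 2.5) and r² = 130/4 = 32.5.
Check (-3, 1): distance² to centre = 8.5 ≤ 32.5, so it lies inside.
All remaining points lie in this disk, and no smaller disk contains both endpoints, so this is the minimum enclosing circle.
r = √(32.5) ≈ 5.701.

5.701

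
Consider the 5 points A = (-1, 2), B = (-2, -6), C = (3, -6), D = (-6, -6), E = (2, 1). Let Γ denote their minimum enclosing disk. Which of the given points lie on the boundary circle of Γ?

C, D, E

The minimum enclosing circle is determined by three boundary points: C, D, E.
Their circumcentre is (-1.5, -43/14) with r² = 2825/98.
The farthest remaining point A is at distance² 2545/98 ≤ 2825/98.
The points at distance exactly r from the centre are C, D, E — 3 points.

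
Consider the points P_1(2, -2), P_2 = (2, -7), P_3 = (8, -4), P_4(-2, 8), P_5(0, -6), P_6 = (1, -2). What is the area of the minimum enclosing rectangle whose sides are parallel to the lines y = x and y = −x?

In coordinates u = x + y, v = x − y the rectangle is axis-aligned; the map (x,y)→(u,v) scales areas by 2.
u-values: 0, -5, 4, 6, -6, -1; range = 6 − (-6) = 12.
v-values: 4, 9, 12, -10, 6, 3; range = 12 − (-10) = 22.
Area = (12 × 22) / 2 = 132.

132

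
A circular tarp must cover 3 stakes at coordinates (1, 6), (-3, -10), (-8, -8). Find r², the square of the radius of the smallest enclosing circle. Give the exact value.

Call the three points A, B, C in the order given.
Side lengths²: AB² = 272, AC² = 277, BC² = 29.
Since AC² = 277 < 272 + 29 = 301, the triangle is acute, so the smallest enclosing circle is the circumcircle.
Circumcentre = (-28/11, -71/44), r² = 136561/1936.

136561/1936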